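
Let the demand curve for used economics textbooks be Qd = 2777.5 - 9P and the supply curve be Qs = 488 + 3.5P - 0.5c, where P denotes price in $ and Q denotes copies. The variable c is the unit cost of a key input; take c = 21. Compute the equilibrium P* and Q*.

With c = 21, supply is Qs = 477.5 + 3.5P.
Set Qd = Qs: 2777.5 - 9P = 477.5 + 3.5P, so 2300 = 12.5P and P* = 184.
From the demand curve, Q* = 2777.5 - 9(184) = 1121.5.

P* = 184, Q* = 1121.5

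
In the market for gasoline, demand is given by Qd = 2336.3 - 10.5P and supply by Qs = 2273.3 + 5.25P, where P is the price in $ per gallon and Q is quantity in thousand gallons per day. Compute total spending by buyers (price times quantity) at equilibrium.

Total spending by buyers = 9177.2

Equating demand and supply, 2336.3 - 10.5P = 2273.3 + 5.25P gives 15.75P = 63, so P* = 4.
Substitute back: Q* = 2336.3 - 10.5(4) = 2294.3.
Total spending by buyers = P* × Q* = 4 × 2294.3 = 9177.2.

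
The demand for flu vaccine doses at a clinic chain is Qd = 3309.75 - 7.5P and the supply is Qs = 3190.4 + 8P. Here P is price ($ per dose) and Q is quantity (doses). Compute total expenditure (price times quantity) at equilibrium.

Total expenditure = 25040.4

Equating demand and supply, 3309.75 - 7.5P = 3190.4 + 8P gives 15.5P = 119.35, so P* = 7.7.
Plugging P* into demand: Q* = 3309.75 - 7.5(7.7) = 3252.
Total expenditure = P* × Q* = 7.7 × 3252 = 25040.4.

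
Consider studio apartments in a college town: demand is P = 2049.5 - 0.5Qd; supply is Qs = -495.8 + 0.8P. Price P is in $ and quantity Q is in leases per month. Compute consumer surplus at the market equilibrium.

Solving each curve for Q: Qd = 4099 - 2P.
At equilibrium Qd = Qs, so 4099 - 2P = -495.8 + 0.8P; collecting terms, 4594.8 = 2.8P and P* = 1641.
Plugging P* into demand: Q* = 4099 - 2(1641) = 817.
Demand choke price (Qd = 0): P = 4099/2 = 2049.5. Consumer surplus = ½ × (2049.5 - 1641) × 817 = 166872.25.

Consumer surplus = 166872.25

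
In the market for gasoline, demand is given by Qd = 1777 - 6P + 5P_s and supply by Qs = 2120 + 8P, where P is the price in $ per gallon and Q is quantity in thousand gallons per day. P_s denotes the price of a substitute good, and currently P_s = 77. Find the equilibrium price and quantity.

P* = 3, Q* = 2144

With P_s = 77, demand is Qd = 2162 - 6P.
Set Qd = Qs: 2162 - 6P = 2120 + 8P, so 42 = 14P and P* = 3.
Substitute back: Q* = 2162 - 6(3) = 2144.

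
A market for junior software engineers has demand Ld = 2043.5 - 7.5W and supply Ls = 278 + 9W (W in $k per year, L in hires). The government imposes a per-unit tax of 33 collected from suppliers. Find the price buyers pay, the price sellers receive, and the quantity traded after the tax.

W_b = 125, W_s = 92, L = 1106

The tax drives a wedge W_b - W_s = 33. Substituting W_s = W_b - 33 into supply: Ls = -19 + 9W_b.
Set Ld = Ls: 2043.5 - 7.5W_b = -19 + 9W_b, so 2062.5 = 16.5W_b and W_b = 125.
So W_s = 92 and the quantity traded is L = 2043.5 - 7.5(125) = 1106.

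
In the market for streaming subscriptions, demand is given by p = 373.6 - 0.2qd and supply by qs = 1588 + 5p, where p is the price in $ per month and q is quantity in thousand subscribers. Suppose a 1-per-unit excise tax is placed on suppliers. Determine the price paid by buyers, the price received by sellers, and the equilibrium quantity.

Solving each curve for q: qd = 1868 - 5p.
With a tax of 1 on suppliers, they supply based on the net price p_s = p_b - 1, so qs = 1583 + 5p_b.
Set qd = qs: 1868 - 5p_b = 1583 + 5p_b, so 285 = 10p_b and p_b = 28.5.
Then p_s = 28.5 - 1 = 27.5 and q = 1868 - 5(28.5) = 1725.5.

p_b = 28.5, p_s = 27.5, q = 1725.5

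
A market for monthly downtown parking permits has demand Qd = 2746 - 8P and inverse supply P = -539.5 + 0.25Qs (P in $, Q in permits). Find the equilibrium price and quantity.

Solving each curve for Q: Qs = 2158 + 4P.
Equating demand and supply, 2746 - 8P = 2158 + 4P gives 12P = 588, so P* = 49.
From the demand curve, Q* = 2746 - 8(49) = 2354.

P* = 49, Q* = 2354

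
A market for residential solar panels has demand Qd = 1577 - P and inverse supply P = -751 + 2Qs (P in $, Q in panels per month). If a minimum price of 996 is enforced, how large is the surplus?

Surplus = 292.5

Rewriting in direct form: Qs = 375.5 + 0.5P.
With P fixed at 996, quantity demanded is 581 and quantity supplied is 873.5.
Surplus = Qs - Qd = 873.5 - 581 = 292.5.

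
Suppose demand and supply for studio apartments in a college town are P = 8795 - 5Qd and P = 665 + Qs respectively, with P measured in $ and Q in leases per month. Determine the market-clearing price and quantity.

In direct form, Qd = 1759 - 0.2P and Qs = -665 + P.
At equilibrium Qd = Qs, so 1759 - 0.2P = -665 + P; collecting terms, 2424 = 1.2P and P* = 2020.
Then Q* = 1759 - 0.2(2020) = 1355.

P* = 2020, Q* = 1355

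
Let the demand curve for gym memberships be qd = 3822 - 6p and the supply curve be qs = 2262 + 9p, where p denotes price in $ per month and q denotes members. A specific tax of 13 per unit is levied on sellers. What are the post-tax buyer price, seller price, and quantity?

The tax drives a wedge p_b - p_s = 13. Substituting p_s = p_b - 13 into supply: qs = 2145 + 9p_b.
Equate demand and the shifted supply: 3822 - 6p_b = 2145 + 9p_b, giving 15p_b = 1677, so p_b = 111.8.
Then p_s = 111.8 - 13 = 98.8 and q = 3822 - 6(111.8) = 3151.2.

p_b = 111.8, p_s = 98.8, q = 3151.2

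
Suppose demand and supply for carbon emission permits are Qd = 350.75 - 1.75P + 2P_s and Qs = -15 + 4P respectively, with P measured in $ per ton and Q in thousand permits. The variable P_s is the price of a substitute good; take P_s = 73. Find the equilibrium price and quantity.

P* = 89, Q* = 341

With P_s = 73, demand is Qd = 496.75 - 1.75P.
Equating demand and supply, 496.75 - 1.75P = -15 + 4P gives 5.75P = 511.75, so P* = 89.
Substitute back: Q* = 496.75 - 1.75(89) = 341.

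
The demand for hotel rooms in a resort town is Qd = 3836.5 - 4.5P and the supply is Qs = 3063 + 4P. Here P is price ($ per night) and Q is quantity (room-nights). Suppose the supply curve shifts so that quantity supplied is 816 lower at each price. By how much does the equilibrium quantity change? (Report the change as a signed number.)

At equilibrium Qd = Qs, so 3836.5 - 4.5P = 3063 + 4P; collecting terms, 773.5 = 8.5P and P* = 91.
Plugging P* into demand: Q* = 3836.5 - 4.5(91) = 3427.
After the shift, supply is Qs = 2247 + 4P.
The new intersection has 1589.5 = 8.5P, i.e. P = 187, Q = 2995.
ΔQ = 2995 - 3427 = -432.

ΔQ = -432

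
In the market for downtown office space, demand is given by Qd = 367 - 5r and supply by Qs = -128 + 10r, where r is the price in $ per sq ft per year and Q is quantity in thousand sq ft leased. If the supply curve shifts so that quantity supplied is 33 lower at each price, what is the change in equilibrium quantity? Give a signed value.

ΔQ = -11

The market clears where 367 - 5r = -128 + 10r. Rearranging, 15r = 495, hence r* = 33.
Plugging r* into demand: Q* = 367 - 5(33) = 202.
After the shift, supply is Qs = -161 + 10r.
The new intersection has 528 = 15r, i.e. r = 35.2, Q = 191.
ΔQ = 191 - 202 = -11.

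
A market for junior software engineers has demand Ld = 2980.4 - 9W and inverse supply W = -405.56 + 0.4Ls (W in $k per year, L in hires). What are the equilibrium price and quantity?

W* = 171, L* = 1441.4

Inverting to quantity form: Ls = 1013.9 + 2.5W.
Set Ld = Ls: 2980.4 - 9W = 1013.9 + 2.5W, so 1966.5 = 11.5W and W* = 171.
Substitute back: L* = 2980.4 - 9(171) = 1441.4.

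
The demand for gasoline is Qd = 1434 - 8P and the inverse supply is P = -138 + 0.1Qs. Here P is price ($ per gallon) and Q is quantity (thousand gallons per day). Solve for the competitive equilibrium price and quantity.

P* = 3, Q* = 1410

Inverting to quantity form: Qs = 1380 + 10P.
The market clears where 1434 - 8P = 1380 + 10P. Rearranging, 18P = 54, hence P* = 3.
Substitute back: Q* = 1434 - 8(3) = 1410.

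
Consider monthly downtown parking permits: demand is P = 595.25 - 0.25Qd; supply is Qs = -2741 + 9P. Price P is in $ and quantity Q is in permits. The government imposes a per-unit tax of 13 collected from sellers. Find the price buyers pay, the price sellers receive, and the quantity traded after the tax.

P_b = 403, P_s = 390, Q = 769

Solving each curve for Q: Qd = 2381 - 4P.
The tax drives a wedge P_b - P_s = 13. Substituting P_s = P_b - 13 into supply: Qs = -2858 + 9P_b.
Equate demand and the shifted supply: 2381 - 4P_b = -2858 + 9P_b, giving 13P_b = 5239, so P_b = 403.
Then P_s = 403 - 13 = 390 and Q = 2381 - 4(403) = 769.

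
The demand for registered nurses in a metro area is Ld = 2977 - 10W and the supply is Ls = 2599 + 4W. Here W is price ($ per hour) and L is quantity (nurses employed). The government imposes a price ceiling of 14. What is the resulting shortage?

At W = 14: Ld = 2837 and Ls = 2655.
Shortage = Ld - Ls = 2837 - 2655 = 182.

Shortage = 182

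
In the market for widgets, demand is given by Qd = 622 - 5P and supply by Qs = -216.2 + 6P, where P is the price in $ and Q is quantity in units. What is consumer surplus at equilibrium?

At equilibrium Qd = Qs, so 622 - 5P = -216.2 + 6P; collecting terms, 838.2 = 11P and P* = 76.2.
Plugging P* into demand: Q* = 622 - 5(76.2) = 241.
Demand choke price (Qd = 0): P = 622/5 = 124.4. Consumer surplus = ½ × (124.4 - 76.2) × 241 = 5808.1.

Consumer surplus = 5808.1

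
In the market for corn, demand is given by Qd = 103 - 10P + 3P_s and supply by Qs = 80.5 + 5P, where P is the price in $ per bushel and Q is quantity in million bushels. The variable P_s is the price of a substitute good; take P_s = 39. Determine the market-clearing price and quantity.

With P_s = 39, demand is Qd = 220 - 10P.
Set Qd = Qs: 220 - 10P = 80.5 + 5P, so 139.5 = 15P and P* = 9.3.
From the demand curve, Q* = 220 - 10(9.3) = 127.

P* = 9.3, Q* = 127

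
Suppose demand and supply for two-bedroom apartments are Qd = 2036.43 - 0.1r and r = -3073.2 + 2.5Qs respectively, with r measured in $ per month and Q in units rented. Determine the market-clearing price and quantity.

Solving each curve for Q: Qs = 1229.28 + 0.4r.
The market clears where 2036.43 - 0.1r = 1229.28 + 0.4r. Rearranging, 0.5r = 807.15, hence r* = 1614.3.
Plugging r* into demand: Q* = 2036.43 - 0.1(1614.3) = 1875.

r* = 1614.3, Q* = 1875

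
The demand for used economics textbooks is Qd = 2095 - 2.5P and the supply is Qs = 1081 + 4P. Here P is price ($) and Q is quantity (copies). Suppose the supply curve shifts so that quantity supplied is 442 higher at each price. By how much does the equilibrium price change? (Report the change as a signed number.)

ΔP = -68

The market clears where 2095 - 2.5P = 1081 + 4P. Rearranging, 6.5P = 1014, hence P* = 156.
Plugging P* into demand: Q* = 2095 - 2.5(156) = 1705.
After the shift, supply is Qs = 1523 + 4P.
Re-solving, 6.5P = 572 gives P = 88 and Q = 1875.
ΔP = 88 - 156 = -68.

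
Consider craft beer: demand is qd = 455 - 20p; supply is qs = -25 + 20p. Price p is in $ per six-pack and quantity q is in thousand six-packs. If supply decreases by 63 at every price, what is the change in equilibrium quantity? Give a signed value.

At equilibrium qd = qs, so 455 - 20p = -25 + 20p; collecting terms, 480 = 40p and p* = 12.
Substitute back: q* = 455 - 20(12) = 215.
After the shift, supply is qs = -88 + 20p.
Re-solving, 40p = 543 gives p = 13.575 and q = 183.5.
Δq = 183.5 - 215 = -31.5.

Δq = -31.5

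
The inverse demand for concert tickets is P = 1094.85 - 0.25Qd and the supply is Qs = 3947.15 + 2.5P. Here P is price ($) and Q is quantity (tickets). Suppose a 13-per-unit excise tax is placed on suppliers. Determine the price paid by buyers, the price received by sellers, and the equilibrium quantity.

Solving each curve for Q: Qd = 4379.4 - 4P.
The tax drives a wedge P_b - P_s = 13. Substituting P_s = P_b - 13 into supply: Qs = 3914.65 + 2.5P_b.
Equate demand and the shifted supply: 4379.4 - 4P_b = 3914.65 + 2.5P_b, giving 6.5P_b = 464.75, so P_b = 71.5.
Then P_s = 71.5 - 13 = 58.5 and Q = 4379.4 - 4(71.5) = 4093.4.

P_b = 71.5, P_s = 58.5, Q = 4093.4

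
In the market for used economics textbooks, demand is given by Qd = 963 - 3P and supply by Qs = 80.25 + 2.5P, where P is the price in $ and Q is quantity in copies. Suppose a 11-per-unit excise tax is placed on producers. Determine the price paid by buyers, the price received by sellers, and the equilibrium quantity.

The tax drives a wedge P_b - P_s = 11. Substituting P_s = P_b - 11 into supply: Qs = 52.75 + 2.5P_b.
Set Qd = Qs: 963 - 3P_b = 52.75 + 2.5P_b, so 910.25 = 5.5P_b and P_b = 165.5.
So P_s = 154.5 and the quantity traded is Q = 963 - 3(165.5) = 466.5.

P_b = 165.5, P_s = 154.5, Q = 466.5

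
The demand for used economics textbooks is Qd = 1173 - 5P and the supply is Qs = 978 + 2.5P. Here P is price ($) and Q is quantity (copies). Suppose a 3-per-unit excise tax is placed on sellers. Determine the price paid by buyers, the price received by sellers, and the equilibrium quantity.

P_b = 27, P_s = 24, Q = 1038

Sellers keep P_s = P_b - 3 per unit, so supply in terms of the buyer price is Qs = 970.5 + 2.5P_b.
Set Qd = Qs: 1173 - 5P_b = 970.5 + 2.5P_b, so 202.5 = 7.5P_b and P_b = 27.
Then P_s = 27 - 3 = 24 and Q = 1173 - 5(27) = 1038.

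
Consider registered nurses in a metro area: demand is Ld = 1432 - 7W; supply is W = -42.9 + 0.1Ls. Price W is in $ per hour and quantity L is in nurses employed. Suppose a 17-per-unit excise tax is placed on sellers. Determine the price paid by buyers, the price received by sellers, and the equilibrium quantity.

W_b = 69, W_s = 52, L = 949

In direct form, Ls = 429 + 10W.
The tax drives a wedge W_b - W_s = 17. Substituting W_s = W_b - 17 into supply: Ls = 259 + 10W_b.
Market clearing requires 1432 - 7W_b = 259 + 10W_b; hence 1173 = 17W_b and W_b = 69.
So W_s = 52 and the quantity traded is L = 1432 - 7(69) = 949.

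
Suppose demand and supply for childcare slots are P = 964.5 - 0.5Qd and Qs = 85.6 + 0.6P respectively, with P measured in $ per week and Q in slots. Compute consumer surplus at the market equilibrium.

Consumer surplus = 65280.25

Inverting to quantity form: Qd = 1929 - 2P.
At equilibrium Qd = Qs, so 1929 - 2P = 85.6 + 0.6P; collecting terms, 1843.4 = 2.6P and P* = 709.
From the demand curve, Q* = 1929 - 2(709) = 511.
Demand choke price (Qd = 0): P = 1929/2 = 964.5. Consumer surplus = ½ × (964.5 - 709) × 511 = 65280.25.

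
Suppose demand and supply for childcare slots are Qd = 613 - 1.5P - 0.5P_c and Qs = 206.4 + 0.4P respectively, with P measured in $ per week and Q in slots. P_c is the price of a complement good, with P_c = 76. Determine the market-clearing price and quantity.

With P_c = 76, demand is Qd = 575 - 1.5P.
Equating demand and supply, 575 - 1.5P = 206.4 + 0.4P gives 1.9P = 368.6, so P* = 194.
Then Q* = 575 - 1.5(194) = 284.

P* = 194, Q* = 284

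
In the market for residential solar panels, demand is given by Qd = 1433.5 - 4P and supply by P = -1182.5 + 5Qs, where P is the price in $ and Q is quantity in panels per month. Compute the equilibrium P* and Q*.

P* = 285, Q* = 293.5

Rewriting in direct form: Qs = 236.5 + 0.2P.
At equilibrium Qd = Qs, so 1433.5 - 4P = 236.5 + 0.2P; collecting terms, 1197 = 4.2P and P* = 285.
Substitute back: Q* = 1433.5 - 4(285) = 293.5.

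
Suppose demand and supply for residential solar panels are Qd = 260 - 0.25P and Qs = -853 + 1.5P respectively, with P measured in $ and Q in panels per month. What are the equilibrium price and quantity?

P* = 636, Q* = 101

At equilibrium Qd = Qs, so 260 - 0.25P = -853 + 1.5P; collecting terms, 1113 = 1.75P and P* = 636.
Then Q* = 260 - 0.25(636) = 101.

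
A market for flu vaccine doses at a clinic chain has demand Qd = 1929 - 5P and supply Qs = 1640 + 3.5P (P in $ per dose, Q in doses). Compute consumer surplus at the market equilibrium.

The market clears where 1929 - 5P = 1640 + 3.5P. Rearranging, 8.5P = 289, hence P* = 34.
Plugging P* into demand: Q* = 1929 - 5(34) = 1759.
Demand choke price (Qd = 0): P = 1929/5 = 385.8. Consumer surplus = ½ × (385.8 - 34) × 1759 = 309408.1.

Consumer surplus = 309408.1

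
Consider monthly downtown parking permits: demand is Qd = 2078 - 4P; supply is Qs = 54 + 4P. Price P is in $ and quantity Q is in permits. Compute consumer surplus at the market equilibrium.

At equilibrium Qd = Qs, so 2078 - 4P = 54 + 4P; collecting terms, 2024 = 8P and P* = 253.
From the demand curve, Q* = 2078 - 4(253) = 1066.
Demand choke price (Qd = 0): P = 2078/4 = 519.5. Consumer surplus = ½ × (519.5 - 253) × 1066 = 142044.5.

Consumer surplus = 142044.5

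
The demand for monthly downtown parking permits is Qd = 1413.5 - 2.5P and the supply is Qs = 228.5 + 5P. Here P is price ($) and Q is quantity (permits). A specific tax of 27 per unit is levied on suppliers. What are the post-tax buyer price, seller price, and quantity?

P_b = 176, P_s = 149, Q = 973.5

With a tax of 27 on suppliers, they supply based on the net price P_s = P_b - 27, so Qs = 93.5 + 5P_b.
Set Qd = Qs: 1413.5 - 2.5P_b = 93.5 + 5P_b, so 1320 = 7.5P_b and P_b = 176.
So P_s = 149 and the quantity traded is Q = 1413.5 - 2.5(176) = 973.5.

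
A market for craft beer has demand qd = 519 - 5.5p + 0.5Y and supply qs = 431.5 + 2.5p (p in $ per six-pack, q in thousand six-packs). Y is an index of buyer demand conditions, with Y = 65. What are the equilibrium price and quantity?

p* = 15, q* = 469

With Y = 65, demand is qd = 551.5 - 5.5p.
At equilibrium qd = qs, so 551.5 - 5.5p = 431.5 + 2.5p; collecting terms, 120 = 8p and p* = 15.
Substitute back: q* = 551.5 - 5.5(15) = 469.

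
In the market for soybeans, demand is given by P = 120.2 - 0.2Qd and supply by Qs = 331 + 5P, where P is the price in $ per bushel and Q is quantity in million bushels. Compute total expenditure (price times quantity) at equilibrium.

In direct form, Qd = 601 - 5P.
Equating demand and supply, 601 - 5P = 331 + 5P gives 10P = 270, so P* = 27.
Plugging P* into demand: Q* = 601 - 5(27) = 466.
Total expenditure = P* × Q* = 27 × 466 = 12582.

Total expenditure = 12582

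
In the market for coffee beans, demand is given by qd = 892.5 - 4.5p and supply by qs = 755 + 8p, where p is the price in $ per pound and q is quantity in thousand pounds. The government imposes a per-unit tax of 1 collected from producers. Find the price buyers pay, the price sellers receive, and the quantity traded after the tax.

p_b = 11.64, p_s = 10.64, q = 840.12

The tax drives a wedge p_b - p_s = 1. Substituting p_s = p_b - 1 into supply: qs = 747 + 8p_b.
Market clearing requires 892.5 - 4.5p_b = 747 + 8p_b; hence 145.5 = 12.5p_b and p_b = 11.64.
Then p_s = 11.64 - 1 = 10.64 and q = 892.5 - 4.5(11.64) = 840.12.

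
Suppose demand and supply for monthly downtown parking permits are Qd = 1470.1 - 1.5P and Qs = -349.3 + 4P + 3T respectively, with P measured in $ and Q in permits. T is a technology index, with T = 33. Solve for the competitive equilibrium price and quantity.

P* = 312.8, Q* = 1000.9

With T = 33, supply is Qs = -250.3 + 4P.
The market clears where 1470.1 - 1.5P = -250.3 + 4P. Rearranging, 5.5P = 1720.4, hence P* = 312.8.
From the demand curve, Q* = 1470.1 - 1.5(312.8) = 1000.9.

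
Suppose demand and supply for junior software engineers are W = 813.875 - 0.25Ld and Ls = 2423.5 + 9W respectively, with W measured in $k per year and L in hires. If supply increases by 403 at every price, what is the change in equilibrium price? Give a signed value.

ΔW = -31

Solving each curve for L: Ld = 3255.5 - 4W.
The market clears where 3255.5 - 4W = 2423.5 + 9W. Rearranging, 13W = 832, hence W* = 64.
Plugging W* into demand: L* = 3255.5 - 4(64) = 2999.5.
After the shift, supply is Ls = 2826.5 + 9W.
The new intersection has 429 = 13W, i.e. W = 33, L = 3123.5.
ΔW = 33 - 64 = -31.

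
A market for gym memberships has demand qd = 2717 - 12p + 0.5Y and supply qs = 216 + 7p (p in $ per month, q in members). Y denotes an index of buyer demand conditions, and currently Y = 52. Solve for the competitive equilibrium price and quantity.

p* = 133, q* = 1147

With Y = 52, demand is qd = 2743 - 12p.
At equilibrium qd = qs, so 2743 - 12p = 216 + 7p; collecting terms, 2527 = 19p and p* = 133.
Then q* = 2743 - 12(133) = 1147.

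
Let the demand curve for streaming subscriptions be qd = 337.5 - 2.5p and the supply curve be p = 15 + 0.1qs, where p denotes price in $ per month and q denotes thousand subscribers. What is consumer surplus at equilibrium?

Consumer surplus = 11520

In direct form, qs = -150 + 10p.
Equating demand and supply, 337.5 - 2.5p = -150 + 10p gives 12.5p = 487.5, so p* = 39.
From the demand curve, q* = 337.5 - 2.5(39) = 240.
Demand choke price (qd = 0): p = 337.5/2.5 = 135. Consumer surplus = ½ × (135 - 39) × 240 = 11520.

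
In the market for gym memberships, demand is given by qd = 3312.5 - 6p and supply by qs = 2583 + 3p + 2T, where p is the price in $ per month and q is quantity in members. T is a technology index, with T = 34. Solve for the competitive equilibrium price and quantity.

p* = 73.5, q* = 2871.5

With T = 34, supply is qs = 2651 + 3p.
At equilibrium qd = qs, so 3312.5 - 6p = 2651 + 3p; collecting terms, 661.5 = 9p and p* = 73.5.
Plugging p* into demand: q* = 3312.5 - 6(73.5) = 2871.5.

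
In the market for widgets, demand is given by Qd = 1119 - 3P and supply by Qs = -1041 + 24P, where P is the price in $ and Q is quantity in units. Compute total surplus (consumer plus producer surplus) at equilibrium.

Total surplus = 144870.1875

At equilibrium Qd = Qs, so 1119 - 3P = -1041 + 24P; collecting terms, 2160 = 27P and P* = 80.
Substitute back: Q* = 1119 - 3(80) = 879.
Demand choke price = 373; supply choke price = 43.375. CS = ½(373 - 80)(879) = 128773.5; PS = ½(80 - 43.375)(879) = 16096.6875. Total surplus = 144870.1875.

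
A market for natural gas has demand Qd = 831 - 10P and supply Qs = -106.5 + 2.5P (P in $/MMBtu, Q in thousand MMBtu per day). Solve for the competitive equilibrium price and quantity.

P* = 75, Q* = 81

Equating demand and supply, 831 - 10P = -106.5 + 2.5P gives 12.5P = 937.5, so P* = 75.
Substitute back: Q* = 831 - 10(75) = 81.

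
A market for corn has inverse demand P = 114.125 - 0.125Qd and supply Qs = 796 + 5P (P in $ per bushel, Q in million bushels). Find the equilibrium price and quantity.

Inverting to quantity form: Qd = 913 - 8P.
At equilibrium Qd = Qs, so 913 - 8P = 796 + 5P; collecting terms, 117 = 13P and P* = 9.
Plugging P* into demand: Q* = 913 - 8(9) = 841.

P* = 9, Q* = 841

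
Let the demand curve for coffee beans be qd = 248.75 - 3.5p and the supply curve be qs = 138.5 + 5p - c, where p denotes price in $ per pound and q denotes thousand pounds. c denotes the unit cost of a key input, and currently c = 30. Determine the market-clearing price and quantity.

With c = 30, supply is qs = 108.5 + 5p.
Set qd = qs: 248.75 - 3.5p = 108.5 + 5p, so 140.25 = 8.5p and p* = 16.5.
Then q* = 248.75 - 3.5(16.5) = 191.

p* = 16.5, q* = 191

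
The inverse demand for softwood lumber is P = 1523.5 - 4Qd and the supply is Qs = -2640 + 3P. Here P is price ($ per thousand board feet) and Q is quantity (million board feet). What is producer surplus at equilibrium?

Rewriting in direct form: Qd = 380.875 - 0.25P.
At equilibrium Qd = Qs, so 380.875 - 0.25P = -2640 + 3P; collecting terms, 3020.875 = 3.25P and P* = 929.5.
Plugging P* into demand: Q* = 380.875 - 0.25(929.5) = 148.5.
Supply choke price (Qs = 0): P = 880. Producer surplus = ½ × (929.5 - 880) × 148.5 = 3675.375.

Producer surplus = 3675.375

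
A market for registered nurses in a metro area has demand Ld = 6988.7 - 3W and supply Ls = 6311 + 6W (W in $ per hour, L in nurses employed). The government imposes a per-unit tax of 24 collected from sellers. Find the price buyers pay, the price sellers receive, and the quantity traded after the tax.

Sellers keep W_s = W_b - 24 per unit, so supply in terms of the buyer price is Ls = 6167 + 6W_b.
Market clearing requires 6988.7 - 3W_b = 6167 + 6W_b; hence 821.7 = 9W_b and W_b = 91.3.
So W_s = 67.3 and the quantity traded is L = 6988.7 - 3(91.3) = 6714.8.

W_b = 91.3, W_s = 67.3, L = 6714.8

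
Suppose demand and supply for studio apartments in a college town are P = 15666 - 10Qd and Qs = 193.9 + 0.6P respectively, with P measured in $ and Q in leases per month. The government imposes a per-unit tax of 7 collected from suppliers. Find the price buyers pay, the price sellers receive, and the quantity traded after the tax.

In direct form, Qd = 1566.6 - 0.1P.
With a tax of 7 on suppliers, they supply based on the net price P_s = P_b - 7, so Qs = 189.7 + 0.6P_b.
Set Qd = Qs: 1566.6 - 0.1P_b = 189.7 + 0.6P_b, so 1376.9 = 0.7P_b and P_b = 1967.
Then P_s = 1967 - 7 = 1960 and Q = 1566.6 - 0.1(1967) = 1369.9.

P_b = 1967, P_s = 1960, Q = 1369.9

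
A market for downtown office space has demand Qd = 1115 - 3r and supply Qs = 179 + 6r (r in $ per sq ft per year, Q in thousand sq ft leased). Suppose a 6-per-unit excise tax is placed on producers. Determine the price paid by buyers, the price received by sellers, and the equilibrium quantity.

r_b = 108, r_s = 102, Q = 791

Producers keep r_s = r_b - 6 per unit, so supply in terms of the buyer price is Qs = 143 + 6r_b.
Equate demand and the shifted supply: 1115 - 3r_b = 143 + 6r_b, giving 9r_b = 972, so r_b = 108.
So r_s = 102 and the quantity traded is Q = 1115 - 3(108) = 791.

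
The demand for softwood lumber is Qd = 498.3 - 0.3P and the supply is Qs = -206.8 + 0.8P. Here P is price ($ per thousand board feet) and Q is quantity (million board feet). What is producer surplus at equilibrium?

Set Qd = Qs: 498.3 - 0.3P = -206.8 + 0.8P, so 705.1 = 1.1P and P* = 641.
Then Q* = 498.3 - 0.3(641) = 306.
Supply choke price (Qs = 0): P = 258.5. Producer surplus = ½ × (641 - 258.5) × 306 = 58522.5.

Producer surplus = 58522.5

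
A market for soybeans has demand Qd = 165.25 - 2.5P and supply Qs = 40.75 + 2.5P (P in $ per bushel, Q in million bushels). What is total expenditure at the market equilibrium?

At equilibrium Qd = Qs, so 165.25 - 2.5P = 40.75 + 2.5P; collecting terms, 124.5 = 5P and P* = 24.9.
From the demand curve, Q* = 165.25 - 2.5(24.9) = 103.
Total expenditure = P* × Q* = 24.9 × 103 = 2564.7.

Total expenditure = 2564.7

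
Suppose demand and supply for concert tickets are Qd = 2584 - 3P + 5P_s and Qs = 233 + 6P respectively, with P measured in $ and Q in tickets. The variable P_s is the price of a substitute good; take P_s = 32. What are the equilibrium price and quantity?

P* = 279, Q* = 1907

With P_s = 32, demand is Qd = 2744 - 3P.
Set Qd = Qs: 2744 - 3P = 233 + 6P, so 2511 = 9P and P* = 279.
Then Q* = 2744 - 3(279) = 1907.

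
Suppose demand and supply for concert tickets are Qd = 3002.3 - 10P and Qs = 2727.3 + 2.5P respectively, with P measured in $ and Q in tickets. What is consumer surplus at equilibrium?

Consumer surplus = 387059.6645

Set Qd = Qs: 3002.3 - 10P = 2727.3 + 2.5P, so 275 = 12.5P and P* = 22.
Substitute back: Q* = 3002.3 - 10(22) = 2782.3.
Demand choke price (Qd = 0): P = 3002.3/10 = 300.23. Consumer surplus = ½ × (300.23 - 22) × 2782.3 = 387059.6645.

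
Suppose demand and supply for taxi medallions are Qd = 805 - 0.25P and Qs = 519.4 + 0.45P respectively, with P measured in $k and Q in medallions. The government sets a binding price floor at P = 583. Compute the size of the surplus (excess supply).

With P fixed at 583, quantity demanded is 659.25 and quantity supplied is 781.75.
Surplus = Qs - Qd = 781.75 - 659.25 = 122.5.

Surplus = 122.5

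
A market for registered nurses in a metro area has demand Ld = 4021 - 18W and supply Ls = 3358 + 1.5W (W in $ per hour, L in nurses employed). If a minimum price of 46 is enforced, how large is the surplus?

Evaluating both curves at the floor price 46 gives Ld = 3193, Ls = 3427.
Surplus = Ls - Ld = 3427 - 3193 = 234.

Surplus = 234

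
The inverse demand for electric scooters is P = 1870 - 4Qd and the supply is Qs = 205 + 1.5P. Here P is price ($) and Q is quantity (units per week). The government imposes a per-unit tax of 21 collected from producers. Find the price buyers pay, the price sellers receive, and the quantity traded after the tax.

P_b = 168, P_s = 147, Q = 425.5

In direct form, Qd = 467.5 - 0.25P.
Producers keep P_s = P_b - 21 per unit, so supply in terms of the buyer price is Qs = 173.5 + 1.5P_b.
Set Qd = Qs: 467.5 - 0.25P_b = 173.5 + 1.5P_b, so 294 = 1.75P_b and P_b = 168.
Then P_s = 168 - 21 = 147 and Q = 467.5 - 0.25(168) = 425.5.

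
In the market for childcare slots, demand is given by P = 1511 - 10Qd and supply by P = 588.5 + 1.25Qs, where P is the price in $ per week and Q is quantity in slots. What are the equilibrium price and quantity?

P* = 691, Q* = 82

Inverting to quantity form: Qd = 151.1 - 0.1P and Qs = -470.8 + 0.8P.
At equilibrium Qd = Qs, so 151.1 - 0.1P = -470.8 + 0.8P; collecting terms, 621.9 = 0.9P and P* = 691.
Plugging P* into demand: Q* = 151.1 - 0.1(691) = 82.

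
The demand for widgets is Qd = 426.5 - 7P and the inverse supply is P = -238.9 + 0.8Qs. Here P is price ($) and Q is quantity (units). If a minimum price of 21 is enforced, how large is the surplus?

Inverting to quantity form: Qs = 298.625 + 1.25P.
At P = 21: Qd = 279.5 and Qs = 324.875.
Surplus = Qs - Qd = 324.875 - 279.5 = 45.375.

Surplus = 45.375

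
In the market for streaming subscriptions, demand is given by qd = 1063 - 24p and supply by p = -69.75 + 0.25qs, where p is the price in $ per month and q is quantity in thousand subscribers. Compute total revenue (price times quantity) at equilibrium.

In direct form, qs = 279 + 4p.
Set qd = qs: 1063 - 24p = 279 + 4p, so 784 = 28p and p* = 28.
Then q* = 1063 - 24(28) = 391.
Total revenue = p* × q* = 28 × 391 = 10948.

Total revenue = 10948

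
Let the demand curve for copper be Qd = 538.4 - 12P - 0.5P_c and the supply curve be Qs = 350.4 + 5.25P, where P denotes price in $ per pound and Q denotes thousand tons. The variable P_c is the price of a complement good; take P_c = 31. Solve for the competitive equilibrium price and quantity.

With P_c = 31, demand is Qd = 522.9 - 12P.
The market clears where 522.9 - 12P = 350.4 + 5.25P. Rearranging, 17.25P = 172.5, hence P* = 10.
Plugging P* into demand: Q* = 522.9 - 12(10) = 402.9.

P* = 10, Q* = 402.9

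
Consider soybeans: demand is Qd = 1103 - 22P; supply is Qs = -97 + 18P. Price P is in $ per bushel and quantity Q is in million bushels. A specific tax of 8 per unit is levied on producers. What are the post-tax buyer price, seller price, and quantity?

P_b = 33.6, P_s = 25.6, Q = 363.8

The tax drives a wedge P_b - P_s = 8. Substituting P_s = P_b - 8 into supply: Qs = -241 + 18P_b.
Set Qd = Qs: 1103 - 22P_b = -241 + 18P_b, so 1344 = 40P_b and P_b = 33.6.
Then P_s = 33.6 - 8 = 25.6 and Q = 1103 - 22(33.6) = 363.8.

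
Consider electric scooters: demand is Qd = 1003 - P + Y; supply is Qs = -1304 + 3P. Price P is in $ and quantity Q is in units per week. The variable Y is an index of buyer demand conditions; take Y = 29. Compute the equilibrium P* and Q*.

With Y = 29, demand is Qd = 1032 - P.
At equilibrium Qd = Qs, so 1032 - P = -1304 + 3P; collecting terms, 2336 = 4P and P* = 584.
Plugging P* into demand: Q* = 1032 - 584 = 448.

P* = 584, Q* = 448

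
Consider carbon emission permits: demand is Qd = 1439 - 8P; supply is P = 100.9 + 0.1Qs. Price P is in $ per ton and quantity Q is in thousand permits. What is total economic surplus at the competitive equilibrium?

Total surplus = 13860.1125

In direct form, Qs = -1009 + 10P.
The market clears where 1439 - 8P = -1009 + 10P. Rearranging, 18P = 2448, hence P* = 136.
Then Q* = 1439 - 8(136) = 351.
Demand choke price = 179.875; supply choke price = 100.9. CS = ½(179.875 - 136)(351) = 7700.0625; PS = ½(136 - 100.9)(351) = 6160.05. Total surplus = 13860.1125.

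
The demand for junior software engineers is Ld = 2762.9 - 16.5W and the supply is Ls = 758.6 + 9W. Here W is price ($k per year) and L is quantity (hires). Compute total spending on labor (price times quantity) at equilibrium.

Total spending on labor = 115227.6

The market clears where 2762.9 - 16.5W = 758.6 + 9W. Rearranging, 25.5W = 2004.3, hence W* = 78.6.
Then L* = 2762.9 - 16.5(78.6) = 1466.
Total spending on labor = W* × L* = 78.6 × 1466 = 115227.6.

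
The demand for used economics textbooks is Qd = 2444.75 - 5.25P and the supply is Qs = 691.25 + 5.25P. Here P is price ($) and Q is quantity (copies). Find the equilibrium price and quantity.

P* = 167, Q* = 1568

The market clears where 2444.75 - 5.25P = 691.25 + 5.25P. Rearranging, 10.5P = 1753.5, hence P* = 167.
From the demand curve, Q* = 2444.75 - 5.25(167) = 1568.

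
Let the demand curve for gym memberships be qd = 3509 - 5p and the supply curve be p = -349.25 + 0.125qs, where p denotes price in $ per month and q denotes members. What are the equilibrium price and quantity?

Solving each curve for q: qs = 2794 + 8p.
Set qd = qs: 3509 - 5p = 2794 + 8p, so 715 = 13p and p* = 55.
From the demand curve, q* = 3509 - 5(55) = 3234.

p* = 55, q* = 3234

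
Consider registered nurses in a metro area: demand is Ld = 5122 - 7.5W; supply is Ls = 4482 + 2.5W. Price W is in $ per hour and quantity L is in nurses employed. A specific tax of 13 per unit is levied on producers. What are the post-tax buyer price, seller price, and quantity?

W_b = 67.25, W_s = 54.25, L = 4617.625

The tax drives a wedge W_b - W_s = 13. Substituting W_s = W_b - 13 into supply: Ls = 4449.5 + 2.5W_b.
Set Ld = Ls: 5122 - 7.5W_b = 4449.5 + 2.5W_b, so 672.5 = 10W_b and W_b = 67.25.
So W_s = 54.25 and the quantity traded is L = 5122 - 7.5(67.25) = 4617.625.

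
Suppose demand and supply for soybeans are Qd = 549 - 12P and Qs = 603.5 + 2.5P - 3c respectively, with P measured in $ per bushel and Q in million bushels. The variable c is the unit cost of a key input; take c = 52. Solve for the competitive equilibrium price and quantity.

With c = 52, supply is Qs = 447.5 + 2.5P.
At equilibrium Qd = Qs, so 549 - 12P = 447.5 + 2.5P; collecting terms, 101.5 = 14.5P and P* = 7.
From the demand curve, Q* = 549 - 12(7) = 465.

P* = 7, Q* = 465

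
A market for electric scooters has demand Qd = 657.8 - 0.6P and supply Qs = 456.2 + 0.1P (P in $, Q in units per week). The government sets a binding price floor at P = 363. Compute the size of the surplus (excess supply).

With P fixed at 363, quantity demanded is 440 and quantity supplied is 492.5.
Surplus = Qs - Qd = 492.5 - 440 = 52.5.

Surplus = 52.5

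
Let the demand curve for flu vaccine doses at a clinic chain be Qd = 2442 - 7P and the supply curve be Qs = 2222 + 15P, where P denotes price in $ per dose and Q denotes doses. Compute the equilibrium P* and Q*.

At equilibrium Qd = Qs, so 2442 - 7P = 2222 + 15P; collecting terms, 220 = 22P and P* = 10.
Plugging P* into demand: Q* = 2442 - 7(10) = 2372.

P* = 10, Q* = 2372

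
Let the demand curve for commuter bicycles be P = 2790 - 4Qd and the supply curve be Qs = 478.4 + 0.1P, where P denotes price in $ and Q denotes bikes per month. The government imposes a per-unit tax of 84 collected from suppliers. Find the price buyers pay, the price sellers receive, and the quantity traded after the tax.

Rewriting in direct form: Qd = 697.5 - 0.25P.
With a tax of 84 on suppliers, they supply based on the net price P_s = P_b - 84, so Qs = 470 + 0.1P_b.
Equate demand and the shifted supply: 697.5 - 0.25P_b = 470 + 0.1P_b, giving 0.35P_b = 227.5, so P_b = 650.
So P_s = 566 and the quantity traded is Q = 697.5 - 0.25(650) = 535.

P_b = 650, P_s = 566, Q = 535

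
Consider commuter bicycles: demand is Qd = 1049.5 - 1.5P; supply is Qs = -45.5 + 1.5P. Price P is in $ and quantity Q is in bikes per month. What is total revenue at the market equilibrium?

At equilibrium Qd = Qs, so 1049.5 - 1.5P = -45.5 + 1.5P; collecting terms, 1095 = 3P and P* = 365.
From the demand curve, Q* = 1049.5 - 1.5(365) = 502.
Total revenue = P* × Q* = 365 × 502 = 183230.

Total revenue = 183230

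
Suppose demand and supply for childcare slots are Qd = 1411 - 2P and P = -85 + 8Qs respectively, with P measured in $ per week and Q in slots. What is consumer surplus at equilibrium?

Inverting to quantity form: Qs = 10.625 + 0.125P.
At equilibrium Qd = Qs, so 1411 - 2P = 10.625 + 0.125P; collecting terms, 1400.375 = 2.125P and P* = 659.
Plugging P* into demand: Q* = 1411 - 2(659) = 93.
Demand choke price (Qd = 0): P = 1411/2 = 705.5. Consumer surplus = ½ × (705.5 - 659) × 93 = 2162.25.

Consumer surplus = 2162.25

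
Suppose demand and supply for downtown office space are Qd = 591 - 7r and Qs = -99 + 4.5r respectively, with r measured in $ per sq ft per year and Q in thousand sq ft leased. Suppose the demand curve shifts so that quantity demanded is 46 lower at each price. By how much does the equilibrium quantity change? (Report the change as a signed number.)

The market clears where 591 - 7r = -99 + 4.5r. Rearranging, 11.5r = 690, hence r* = 60.
Plugging r* into demand: Q* = 591 - 7(60) = 171.
After the shift, demand is Qd = 545 - 7r.
New equilibrium: 644 = 11.5r, so r = 56 and Q = 153.
ΔQ = 153 - 171 = -18.

ΔQ = -18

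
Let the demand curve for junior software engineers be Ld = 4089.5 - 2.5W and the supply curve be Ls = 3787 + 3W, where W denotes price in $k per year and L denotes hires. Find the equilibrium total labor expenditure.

Total labor expenditure = 217360

The market clears where 4089.5 - 2.5W = 3787 + 3W. Rearranging, 5.5W = 302.5, hence W* = 55.
From the demand curve, L* = 4089.5 - 2.5(55) = 3952.
Total labor expenditure = W* × L* = 55 × 3952 = 217360.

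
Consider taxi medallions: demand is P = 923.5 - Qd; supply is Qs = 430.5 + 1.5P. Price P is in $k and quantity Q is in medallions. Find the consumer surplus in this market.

Rewriting in direct form: Qd = 923.5 - P.
Set Qd = Qs: 923.5 - P = 430.5 + 1.5P, so 493 = 2.5P and P* = 197.2.
From the demand curve, Q* = 923.5 - 197.2 = 726.3.
Demand choke price (Qd = 0): P = 923.5. Consumer surplus = ½ × (923.5 - 197.2) × 726.3 = 263755.845.

Consumer surplus = 263755.845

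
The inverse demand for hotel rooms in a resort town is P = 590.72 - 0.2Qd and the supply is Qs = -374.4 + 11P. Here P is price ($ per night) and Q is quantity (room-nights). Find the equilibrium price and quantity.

P* = 208, Q* = 1913.6

Solving each curve for Q: Qd = 2953.6 - 5P.
At equilibrium Qd = Qs, so 2953.6 - 5P = -374.4 + 11P; collecting terms, 3328 = 16P and P* = 208.
Then Q* = 2953.6 - 5(208) = 1913.6.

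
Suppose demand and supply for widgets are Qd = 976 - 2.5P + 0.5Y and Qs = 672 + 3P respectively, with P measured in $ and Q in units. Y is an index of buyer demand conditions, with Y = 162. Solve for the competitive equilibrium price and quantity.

With Y = 162, demand is Qd = 1057 - 2.5P.
Equating demand and supply, 1057 - 2.5P = 672 + 3P gives 5.5P = 385, so P* = 70.
From the demand curve, Q* = 1057 - 2.5(70) = 882.

P* = 70, Q* = 882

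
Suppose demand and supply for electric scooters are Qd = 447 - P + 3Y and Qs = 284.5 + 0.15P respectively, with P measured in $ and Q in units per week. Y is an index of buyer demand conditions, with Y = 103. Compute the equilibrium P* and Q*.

With Y = 103, demand is Qd = 756 - P.
Equating demand and supply, 756 - P = 284.5 + 0.15P gives 1.15P = 471.5, so P* = 410.
From the demand curve, Q* = 756 - 410 = 346.

P* = 410, Q* = 346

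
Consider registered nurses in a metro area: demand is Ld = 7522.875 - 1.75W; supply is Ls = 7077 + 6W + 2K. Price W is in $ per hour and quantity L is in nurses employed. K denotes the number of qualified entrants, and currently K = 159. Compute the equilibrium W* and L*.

With K = 159, supply is Ls = 7395 + 6W.
At equilibrium Ld = Ls, so 7522.875 - 1.75W = 7395 + 6W; collecting terms, 127.875 = 7.75W and W* = 16.5.
Then L* = 7522.875 - 1.75(16.5) = 7494.

W* = 16.5, L* = 7494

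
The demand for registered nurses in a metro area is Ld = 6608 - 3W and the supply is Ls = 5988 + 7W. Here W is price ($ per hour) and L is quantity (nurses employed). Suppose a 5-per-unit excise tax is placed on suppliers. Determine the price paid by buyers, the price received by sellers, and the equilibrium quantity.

With a tax of 5 on suppliers, they supply based on the net price W_s = W_b - 5, so Ls = 5953 + 7W_b.
Market clearing requires 6608 - 3W_b = 5953 + 7W_b; hence 655 = 10W_b and W_b = 65.5.
So W_s = 60.5 and the quantity traded is L = 6608 - 3(65.5) = 6411.5.

W_b = 65.5, W_s = 60.5, L = 6411.5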